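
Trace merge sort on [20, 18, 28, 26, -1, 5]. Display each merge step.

Divide and conquer:
  Merge [18] + [28] -> [18, 28]
  Merge [20] + [18, 28] -> [18, 20, 28]
  Merge [-1] + [5] -> [-1, 5]
  Merge [26] + [-1, 5] -> [-1, 5, 26]
  Merge [18, 20, 28] + [-1, 5, 26] -> [-1, 5, 18, 20, 26, 28]


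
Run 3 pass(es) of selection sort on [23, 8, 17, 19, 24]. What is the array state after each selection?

Pass 1: Select minimum 8 at index 1, swap -> [8, 23, 17, 19, 24]
Pass 2: Select minimum 17 at index 2, swap -> [8, 17, 23, 19, 24]
Pass 3: Select minimum 19 at index 3, swap -> [8, 17, 19, 23, 24]


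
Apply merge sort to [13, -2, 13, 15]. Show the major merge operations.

Divide and conquer:
  Merge [13] + [-2] -> [-2, 13]
  Merge [13] + [15] -> [13, 15]
  Merge [-2, 13] + [13, 15] -> [-2, 13, 13, 15]


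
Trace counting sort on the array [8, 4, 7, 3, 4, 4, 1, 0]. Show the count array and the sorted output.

Count array: [1, 1, 0, 1, 3, 0, 0, 1, 1]
(count[i] = number of elements equal to i)
Cumulative count: [1, 2, 2, 3, 6, 6, 6, 7, 8]
Sorted: [0, 1, 3, 4, 4, 4, 7, 8]


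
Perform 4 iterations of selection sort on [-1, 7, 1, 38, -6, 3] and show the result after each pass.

Pass 1: Select minimum -6 at index 4, swap -> [-6, 7, 1, 38, -1, 3]
Pass 2: Select minimum -1 at index 4, swap -> [-6, -1, 1, 38, 7, 3]
Pass 3: Select minimum 1 at index 2, swap -> [-6, -1, 1, 38, 7, 3]
Pass 4: Select minimum 3 at index 5, swap -> [-6, -1, 1, 3, 7, 38]


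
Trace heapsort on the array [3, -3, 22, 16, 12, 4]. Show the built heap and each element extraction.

Build heap: [22, 16, 4, -3, 12, 3]
Extract 22: [16, 12, 4, -3, 3, 22]
Extract 16: [12, 3, 4, -3, 16, 22]
Extract 12: [4, 3, -3, 12, 16, 22]
Extract 4: [3, -3, 4, 12, 16, 22]
Extract 3: [-3, 3, 4, 12, 16, 22]


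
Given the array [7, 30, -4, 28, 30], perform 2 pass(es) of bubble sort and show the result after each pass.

After pass 1: [7, -4, 28, 30, 30] (2 swaps)
After pass 2: [-4, 7, 28, 30, 30] (1 swaps)
Total swaps: 3


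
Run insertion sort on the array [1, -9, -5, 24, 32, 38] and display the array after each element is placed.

First element 1 is already 'sorted'
Insert -9: shifted 1 elements -> [-9, 1, -5, 24, 32, 38]
Insert -5: shifted 1 elements -> [-9, -5, 1, 24, 32, 38]
Insert 24: shifted 0 elements -> [-9, -5, 1, 24, 32, 38]
Insert 32: shifted 0 elements -> [-9, -5, 1, 24, 32, 38]
Insert 38: shifted 0 elements -> [-9, -5, 1, 24, 32, 38]


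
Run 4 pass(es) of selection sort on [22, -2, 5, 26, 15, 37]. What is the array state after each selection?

Pass 1: Select minimum -2 at index 1, swap -> [-2, 22, 5, 26, 15, 37]
Pass 2: Select minimum 5 at index 2, swap -> [-2, 5, 22, 26, 15, 37]
Pass 3: Select minimum 15 at index 4, swap -> [-2, 5, 15, 26, 22, 37]
Pass 4: Select minimum 22 at index 4, swap -> [-2, 5, 15, 22, 26, 37]


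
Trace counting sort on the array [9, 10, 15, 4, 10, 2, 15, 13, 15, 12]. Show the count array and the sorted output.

Count array: [0, 0, 1, 0, 1, 0, 0, 0, 0, 1, 2, 0, 1, 1, 0, 3]
(count[i] = number of elements equal to i)
Cumulative count: [0, 0, 1, 1, 2, 2, 2, 2, 2, 3, 5, 5, 6, 7, 7, 10]
Sorted: [2, 4, 9, 10, 10, 12, 13, 15, 15, 15]


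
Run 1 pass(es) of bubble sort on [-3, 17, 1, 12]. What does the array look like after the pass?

After pass 1: [-3, 1, 12, 17] (2 swaps)
Total swaps: 2


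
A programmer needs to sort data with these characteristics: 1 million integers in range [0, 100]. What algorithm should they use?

Best choice: Counting sort
Reason: O(n + k) where k=100 is small; linear time beats O(n log n)


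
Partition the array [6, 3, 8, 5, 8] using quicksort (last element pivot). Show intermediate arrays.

Partition 1: pivot=8 at index 4 -> [6, 3, 8, 5, 8]
Partition 2: pivot=5 at index 1 -> [3, 5, 8, 6, 8]
Partition 3: pivot=6 at index 2 -> [3, 5, 6, 8, 8]


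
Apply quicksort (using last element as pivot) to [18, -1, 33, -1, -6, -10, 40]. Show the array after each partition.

Partition 1: pivot=40 at index 6 -> [18, -1, 33, -1, -6, -10, 40]
Partition 2: pivot=-10 at index 0 -> [-10, -1, 33, -1, -6, 18, 40]
Partition 3: pivot=18 at index 4 -> [-10, -1, -1, -6, 18, 33, 40]
Partition 4: pivot=-6 at index 1 -> [-10, -6, -1, -1, 18, 33, 40]
Partition 5: pivot=-1 at index 3 -> [-10, -6, -1, -1, 18, 33, 40]


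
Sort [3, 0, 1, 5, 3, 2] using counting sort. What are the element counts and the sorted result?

Count array: [1, 1, 1, 2, 0, 1]
(count[i] = number of elements equal to i)
Cumulative count: [1, 2, 3, 5, 5, 6]
Sorted: [0, 1, 2, 3, 3, 5]


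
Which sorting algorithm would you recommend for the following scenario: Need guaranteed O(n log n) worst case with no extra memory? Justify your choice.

Best choice: Heapsort
Reason: Heapsort is O(n log n) worst case and sorts in-place; quicksort can degrade to O(n^2)


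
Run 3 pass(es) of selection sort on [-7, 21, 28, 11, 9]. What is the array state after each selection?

Pass 1: Select minimum -7 at index 0, swap -> [-7, 21, 28, 11, 9]
Pass 2: Select minimum 9 at index 4, swap -> [-7, 9, 28, 11, 21]
Pass 3: Select minimum 11 at index 3, swap -> [-7, 9, 11, 28, 21]


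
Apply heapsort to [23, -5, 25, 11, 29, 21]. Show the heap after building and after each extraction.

Build heap: [29, 23, 25, 11, -5, 21]
Extract 29: [25, 23, 21, 11, -5, 29]
Extract 25: [23, 11, 21, -5, 25, 29]
Extract 23: [21, 11, -5, 23, 25, 29]
Extract 21: [11, -5, 21, 23, 25, 29]
Extract 11: [-5, 11, 21, 23, 25, 29]


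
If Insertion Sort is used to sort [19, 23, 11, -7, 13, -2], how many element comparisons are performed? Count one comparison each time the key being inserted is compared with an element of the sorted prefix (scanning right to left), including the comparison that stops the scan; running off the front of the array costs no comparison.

Insert 23: 19 <= 23 (stop) = 1 comparison(s) -> [19, 23, 11, -7, 13, -2]
Insert 11: 23 > 11 (shift), 19 > 11 (shift), reached front = 2 comparison(s) -> [11, 19, 23, -7, 13, -2]
Insert -7: 23 > -7 (shift), 19 > -7 (shift), 11 > -7 (shift), reached front = 3 comparison(s) -> [-7, 11, 19, 23, 13, -2]
Insert 13: 23 > 13 (shift), 19 > 13 (shift), 11 <= 13 (stop) = 3 comparison(s) -> [-7, 11, 13, 19, 23, -2]
Insert -2: 23 > -2 (shift), 19 > -2 (shift), 13 > -2 (shift), 11 > -2 (shift), -7 <= -2 (stop) = 5 comparison(s) -> [-7, -2, 11, 13, 19, 23]
Total comparisons: 1 + 2 + 3 + 3 + 5 = 14


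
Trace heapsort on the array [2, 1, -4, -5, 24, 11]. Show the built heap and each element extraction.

Build heap: [24, 2, 11, -5, 1, -4]
Extract 24: [11, 2, -4, -5, 1, 24]
Extract 11: [2, 1, -4, -5, 11, 24]
Extract 2: [1, -5, -4, 2, 11, 24]
Extract 1: [-4, -5, 1, 2, 11, 24]
Extract -4: [-5, -4, 1, 2, 11, 24]


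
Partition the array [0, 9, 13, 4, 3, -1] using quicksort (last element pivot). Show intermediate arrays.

Partition 1: pivot=-1 at index 0 -> [-1, 9, 13, 4, 3, 0]
Partition 2: pivot=0 at index 1 -> [-1, 0, 13, 4, 3, 9]
Partition 3: pivot=9 at index 4 -> [-1, 0, 4, 3, 9, 13]
Partition 4: pivot=3 at index 2 -> [-1, 0, 3, 4, 9, 13]


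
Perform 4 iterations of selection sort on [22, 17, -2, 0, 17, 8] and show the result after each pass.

Pass 1: Select minimum -2 at index 2, swap -> [-2, 17, 22, 0, 17, 8]
Pass 2: Select minimum 0 at index 3, swap -> [-2, 0, 22, 17, 17, 8]
Pass 3: Select minimum 8 at index 5, swap -> [-2, 0, 8, 17, 17, 22]
Pass 4: Select minimum 17 at index 3, swap -> [-2, 0, 8, 17, 17, 22]


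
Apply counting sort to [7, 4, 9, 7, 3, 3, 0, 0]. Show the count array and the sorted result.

Count array: [2, 0, 0, 2, 1, 0, 0, 2, 0, 1]
(count[i] = number of elements equal to i)
Cumulative count: [2, 2, 2, 4, 5, 5, 5, 7, 7, 8]
Sorted: [0, 0, 3, 3, 4, 7, 7, 9]


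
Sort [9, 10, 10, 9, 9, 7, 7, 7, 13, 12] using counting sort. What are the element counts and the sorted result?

Count array: [0, 0, 0, 0, 0, 0, 0, 3, 0, 3, 2, 0, 1, 1]
(count[i] = number of elements equal to i)
Cumulative count: [0, 0, 0, 0, 0, 0, 0, 3, 3, 6, 8, 8, 9, 10]
Sorted: [7, 7, 7, 9, 9, 9, 10, 10, 12, 13]


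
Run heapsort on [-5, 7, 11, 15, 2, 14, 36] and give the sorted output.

Build heap: [36, 15, 14, 7, 2, -5, 11]
Extract 36: [15, 11, 14, 7, 2, -5, 36]
Extract 15: [14, 11, -5, 7, 2, 15, 36]
Extract 14: [11, 7, -5, 2, 14, 15, 36]
Extract 11: [7, 2, -5, 11, 14, 15, 36]
Extract 7: [2, -5, 7, 11, 14, 15, 36]
Extract 2: [-5, 2, 7, 11, 14, 15, 36]


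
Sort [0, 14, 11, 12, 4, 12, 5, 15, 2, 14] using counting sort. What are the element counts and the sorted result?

Count array: [1, 0, 1, 0, 1, 1, 0, 0, 0, 0, 0, 1, 2, 0, 2, 1]
(count[i] = number of elements equal to i)
Cumulative count: [1, 1, 2, 2, 3, 4, 4, 4, 4, 4, 4, 5, 7, 7, 9, 10]
Sorted: [0, 2, 4, 5, 11, 12, 12, 14, 14, 15]


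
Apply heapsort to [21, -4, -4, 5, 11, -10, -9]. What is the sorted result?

Build heap: [21, 11, -4, 5, -4, -10, -9]
Extract 21: [11, 5, -4, -9, -4, -10, 21]
Extract 11: [5, -4, -4, -9, -10, 11, 21]
Extract 5: [-4, -9, -4, -10, 5, 11, 21]
Extract -4: [-4, -9, -10, -4, 5, 11, 21]
Extract -4: [-9, -10, -4, -4, 5, 11, 21]
Extract -9: [-10, -9, -4, -4, 5, 11, 21]


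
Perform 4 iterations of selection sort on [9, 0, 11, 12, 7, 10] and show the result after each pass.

Pass 1: Select minimum 0 at index 1, swap -> [0, 9, 11, 12, 7, 10]
Pass 2: Select minimum 7 at index 4, swap -> [0, 7, 11, 12, 9, 10]
Pass 3: Select minimum 9 at index 4, swap -> [0, 7, 9, 12, 11, 10]
Pass 4: Select minimum 10 at index 5, swap -> [0, 7, 9, 10, 11, 12]


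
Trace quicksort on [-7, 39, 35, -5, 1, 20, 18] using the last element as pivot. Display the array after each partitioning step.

Partition 1: pivot=18 at index 3 -> [-7, -5, 1, 18, 35, 20, 39]
Partition 2: pivot=1 at index 2 -> [-7, -5, 1, 18, 35, 20, 39]
Partition 3: pivot=-5 at index 1 -> [-7, -5, 1, 18, 35, 20, 39]
Partition 4: pivot=39 at index 6 -> [-7, -5, 1, 18, 35, 20, 39]
Partition 5: pivot=20 at index 4 -> [-7, -5, 1, 18, 20, 35, 39]


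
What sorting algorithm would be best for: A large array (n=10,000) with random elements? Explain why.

Best choice: Quicksort or Mergesort
Reason: Both have O(n log n) average case; quicksort has lower constant factors


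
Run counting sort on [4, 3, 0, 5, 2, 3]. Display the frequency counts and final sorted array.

Count array: [1, 0, 1, 2, 1, 1]
(count[i] = number of elements equal to i)
Cumulative count: [1, 1, 2, 4, 5, 6]
Sorted: [0, 2, 3, 3, 4, 5]


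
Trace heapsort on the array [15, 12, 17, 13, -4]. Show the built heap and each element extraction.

Build heap: [17, 13, 15, 12, -4]
Extract 17: [15, 13, -4, 12, 17]
Extract 15: [13, 12, -4, 15, 17]
Extract 13: [12, -4, 13, 15, 17]
Extract 12: [-4, 12, 13, 15, 17]


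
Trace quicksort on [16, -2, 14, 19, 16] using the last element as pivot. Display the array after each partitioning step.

Partition 1: pivot=16 at index 3 -> [16, -2, 14, 16, 19]
Partition 2: pivot=14 at index 1 -> [-2, 14, 16, 16, 19]


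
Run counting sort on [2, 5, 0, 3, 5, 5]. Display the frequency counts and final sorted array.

Count array: [1, 0, 1, 1, 0, 3]
(count[i] = number of elements equal to i)
Cumulative count: [1, 1, 2, 3, 3, 6]
Sorted: [0, 2, 3, 5, 5, 5]


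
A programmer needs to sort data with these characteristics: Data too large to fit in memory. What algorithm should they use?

Best choice: External merge sort
Reason: Minimizes disk I/O by sequential reads/writes


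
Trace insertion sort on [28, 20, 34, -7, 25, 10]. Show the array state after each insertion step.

First element 28 is already 'sorted'
Insert 20: shifted 1 elements -> [20, 28, 34, -7, 25, 10]
Insert 34: shifted 0 elements -> [20, 28, 34, -7, 25, 10]
Insert -7: shifted 3 elements -> [-7, 20, 28, 34, 25, 10]
Insert 25: shifted 2 elements -> [-7, 20, 25, 28, 34, 10]
Insert 10: shifted 4 elements -> [-7, 10, 20, 25, 28, 34]


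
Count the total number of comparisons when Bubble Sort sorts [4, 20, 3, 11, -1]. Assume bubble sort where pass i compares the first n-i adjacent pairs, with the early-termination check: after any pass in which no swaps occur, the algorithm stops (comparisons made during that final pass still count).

Pass 1: compare adjacent pairs (0,1)..(3,4) = 4 comparison(s), 3 swap(s) -> [4, 3, 11, -1, 20]
Pass 2: compare adjacent pairs (0,1)..(2,3) = 3 comparison(s), 2 swap(s) -> [3, 4, -1, 11, 20]
Pass 3: compare adjacent pairs (0,1)..(1,2) = 2 comparison(s), 1 swap(s) -> [3, -1, 4, 11, 20]
Pass 4: compare adjacent pairs (0,1)..(0,1) = 1 comparison(s), 1 swap(s) -> [-1, 3, 4, 11, 20]
Every pass made at least one swap, so all n-1 passes run.
Total comparisons: 4 + 3 + 2 + 1 = 10


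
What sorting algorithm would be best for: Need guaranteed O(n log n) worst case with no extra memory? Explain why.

Best choice: Heapsort
Reason: Heapsort is O(n log n) worst case and sorts in-place; quicksort can degrade to O(n^2)


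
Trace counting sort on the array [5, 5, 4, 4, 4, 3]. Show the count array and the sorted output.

Count array: [0, 0, 0, 1, 3, 2]
(count[i] = number of elements equal to i)
Cumulative count: [0, 0, 0, 1, 4, 6]
Sorted: [3, 4, 4, 4, 5, 5]


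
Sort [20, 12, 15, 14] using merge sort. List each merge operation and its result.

Divide and conquer:
  Merge [20] + [12] -> [12, 20]
  Merge [15] + [14] -> [14, 15]
  Merge [12, 20] + [14, 15] -> [12, 14, 15, 20]


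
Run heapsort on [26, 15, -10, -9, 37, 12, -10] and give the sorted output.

Build heap: [37, 26, 12, -9, 15, -10, -10]
Extract 37: [26, 15, 12, -9, -10, -10, 37]
Extract 26: [15, -9, 12, -10, -10, 26, 37]
Extract 15: [12, -9, -10, -10, 15, 26, 37]
Extract 12: [-9, -10, -10, 12, 15, 26, 37]
Extract -9: [-10, -10, -9, 12, 15, 26, 37]
Extract -10: [-10, -10, -9, 12, 15, 26, 37]


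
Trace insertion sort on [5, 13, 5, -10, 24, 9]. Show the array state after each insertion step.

First element 5 is already 'sorted'
Insert 13: shifted 0 elements -> [5, 13, 5, -10, 24, 9]
Insert 5: shifted 1 elements -> [5, 5, 13, -10, 24, 9]
Insert -10: shifted 3 elements -> [-10, 5, 5, 13, 24, 9]
Insert 24: shifted 0 elements -> [-10, 5, 5, 13, 24, 9]
Insert 9: shifted 2 elements -> [-10, 5, 5, 9, 13, 24]


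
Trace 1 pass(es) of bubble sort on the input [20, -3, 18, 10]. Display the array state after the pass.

After pass 1: [-3, 18, 10, 20] (3 swaps)
Total swaps: 3


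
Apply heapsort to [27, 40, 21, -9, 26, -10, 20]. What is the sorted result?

Build heap: [40, 27, 21, -9, 26, -10, 20]
Extract 40: [27, 26, 21, -9, 20, -10, 40]
Extract 27: [26, 20, 21, -9, -10, 27, 40]
Extract 26: [21, 20, -10, -9, 26, 27, 40]
Extract 21: [20, -9, -10, 21, 26, 27, 40]
Extract 20: [-9, -10, 20, 21, 26, 27, 40]
Extract -9: [-10, -9, 20, 21, 26, 27, 40]


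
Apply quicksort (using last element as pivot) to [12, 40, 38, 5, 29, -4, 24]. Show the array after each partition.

Partition 1: pivot=24 at index 3 -> [12, 5, -4, 24, 29, 38, 40]
Partition 2: pivot=-4 at index 0 -> [-4, 5, 12, 24, 29, 38, 40]
Partition 3: pivot=12 at index 2 -> [-4, 5, 12, 24, 29, 38, 40]
Partition 4: pivot=40 at index 6 -> [-4, 5, 12, 24, 29, 38, 40]
Partition 5: pivot=38 at index 5 -> [-4, 5, 12, 24, 29, 38, 40]


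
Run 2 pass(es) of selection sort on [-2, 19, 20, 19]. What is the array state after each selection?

Pass 1: Select minimum -2 at index 0, swap -> [-2, 19, 20, 19]
Pass 2: Select minimum 19 at index 1, swap -> [-2, 19, 20, 19]


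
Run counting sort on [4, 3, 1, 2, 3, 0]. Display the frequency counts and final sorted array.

Count array: [1, 1, 1, 2, 1]
(count[i] = number of elements equal to i)
Cumulative count: [1, 2, 3, 5, 6]
Sorted: [0, 1, 2, 3, 3, 4]


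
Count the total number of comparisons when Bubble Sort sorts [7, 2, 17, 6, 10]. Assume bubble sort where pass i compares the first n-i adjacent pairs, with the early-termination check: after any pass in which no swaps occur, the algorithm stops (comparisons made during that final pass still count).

Pass 1: compare adjacent pairs (0,1)..(3,4) = 4 comparison(s), 3 swap(s) -> [2, 7, 6, 10, 17]
Pass 2: compare adjacent pairs (0,1)..(2,3) = 3 comparison(s), 1 swap(s) -> [2, 6, 7, 10, 17]
Pass 3: compare adjacent pairs (0,1)..(1,2) = 2 comparison(s), 0 swap(s) -> [2, 6, 7, 10, 17]
No swaps in this pass, so bubble sort stops here.
Total comparisons: 4 + 3 + 2 = 9


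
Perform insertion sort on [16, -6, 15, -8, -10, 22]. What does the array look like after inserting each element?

First element 16 is already 'sorted'
Insert -6: shifted 1 elements -> [-6, 16, 15, -8, -10, 22]
Insert 15: shifted 1 elements -> [-6, 15, 16, -8, -10, 22]
Insert -8: shifted 3 elements -> [-8, -6, 15, 16, -10, 22]
Insert -10: shifted 4 elements -> [-10, -8, -6, 15, 16, 22]
Insert 22: shifted 0 elements -> [-10, -8, -6, 15, 16, 22]


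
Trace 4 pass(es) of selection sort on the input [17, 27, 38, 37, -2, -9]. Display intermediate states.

Pass 1: Select minimum -9 at index 5, swap -> [-9, 27, 38, 37, -2, 17]
Pass 2: Select minimum -2 at index 4, swap -> [-9, -2, 38, 37, 27, 17]
Pass 3: Select minimum 17 at index 5, swap -> [-9, -2, 17, 37, 27, 38]
Pass 4: Select minimum 27 at index 4, swap -> [-9, -2, 17, 27, 37, 38]


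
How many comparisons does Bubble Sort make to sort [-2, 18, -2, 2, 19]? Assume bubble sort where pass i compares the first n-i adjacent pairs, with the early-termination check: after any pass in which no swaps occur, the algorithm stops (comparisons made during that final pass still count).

Pass 1: compare adjacent pairs (0,1)..(3,4) = 4 comparison(s), 2 swap(s) -> [-2, -2, 2, 18, 19]
Pass 2: compare adjacent pairs (0,1)..(2,3) = 3 comparison(s), 0 swap(s) -> [-2, -2, 2, 18, 19]
No swaps in this pass, so bubble sort stops here.
Total comparisons: 4 + 3 = 7


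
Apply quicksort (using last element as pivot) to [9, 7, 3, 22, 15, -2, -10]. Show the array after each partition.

Partition 1: pivot=-10 at index 0 -> [-10, 7, 3, 22, 15, -2, 9]
Partition 2: pivot=9 at index 4 -> [-10, 7, 3, -2, 9, 22, 15]
Partition 3: pivot=-2 at index 1 -> [-10, -2, 3, 7, 9, 22, 15]
Partition 4: pivot=7 at index 3 -> [-10, -2, 3, 7, 9, 22, 15]
Partition 5: pivot=15 at index 5 -> [-10, -2, 3, 7, 9, 15, 22]


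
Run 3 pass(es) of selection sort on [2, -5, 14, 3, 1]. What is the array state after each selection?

Pass 1: Select minimum -5 at index 1, swap -> [-5, 2, 14, 3, 1]
Pass 2: Select minimum 1 at index 4, swap -> [-5, 1, 14, 3, 2]
Pass 3: Select minimum 2 at index 4, swap -> [-5, 1, 2, 3, 14]


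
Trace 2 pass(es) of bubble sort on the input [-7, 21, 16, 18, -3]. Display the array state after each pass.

After pass 1: [-7, 16, 18, -3, 21] (3 swaps)
After pass 2: [-7, 16, -3, 18, 21] (1 swaps)
Total swaps: 4


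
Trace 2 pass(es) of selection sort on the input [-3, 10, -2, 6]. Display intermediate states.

Pass 1: Select minimum -3 at index 0, swap -> [-3, 10, -2, 6]
Pass 2: Select minimum -2 at index 2, swap -> [-3, -2, 10, 6]


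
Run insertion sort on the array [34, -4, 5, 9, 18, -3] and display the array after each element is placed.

First element 34 is already 'sorted'
Insert -4: shifted 1 elements -> [-4, 34, 5, 9, 18, -3]
Insert 5: shifted 1 elements -> [-4, 5, 34, 9, 18, -3]
Insert 9: shifted 1 elements -> [-4, 5, 9, 34, 18, -3]
Insert 18: shifted 1 elements -> [-4, 5, 9, 18, 34, -3]
Insert -3: shifted 4 elements -> [-4, -3, 5, 9, 18, 34]


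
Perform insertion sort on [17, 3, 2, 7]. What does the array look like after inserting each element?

First element 17 is already 'sorted'
Insert 3: shifted 1 elements -> [3, 17, 2, 7]
Insert 2: shifted 2 elements -> [2, 3, 17, 7]
Insert 7: shifted 1 elements -> [2, 3, 7, 17]


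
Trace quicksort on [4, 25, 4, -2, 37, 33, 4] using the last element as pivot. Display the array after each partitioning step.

Partition 1: pivot=4 at index 3 -> [4, 4, -2, 4, 37, 33, 25]
Partition 2: pivot=-2 at index 0 -> [-2, 4, 4, 4, 37, 33, 25]
Partition 3: pivot=4 at index 2 -> [-2, 4, 4, 4, 37, 33, 25]
Partition 4: pivot=25 at index 4 -> [-2, 4, 4, 4, 25, 33, 37]
Partition 5: pivot=37 at index 6 -> [-2, 4, 4, 4, 25, 33, 37]


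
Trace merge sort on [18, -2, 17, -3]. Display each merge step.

Divide and conquer:
  Merge [18] + [-2] -> [-2, 18]
  Merge [17] + [-3] -> [-3, 17]
  Merge [-2, 18] + [-3, 17] -> [-3, -2, 17, 18]


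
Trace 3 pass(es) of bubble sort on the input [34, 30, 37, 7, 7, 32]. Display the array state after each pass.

After pass 1: [30, 34, 7, 7, 32, 37] (4 swaps)
After pass 2: [30, 7, 7, 32, 34, 37] (3 swaps)
After pass 3: [7, 7, 30, 32, 34, 37] (2 swaps)
Total swaps: 9


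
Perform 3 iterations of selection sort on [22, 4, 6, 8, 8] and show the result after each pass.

Pass 1: Select minimum 4 at index 1, swap -> [4, 22, 6, 8, 8]
Pass 2: Select minimum 6 at index 2, swap -> [4, 6, 22, 8, 8]
Pass 3: Select minimum 8 at index 3, swap -> [4, 6, 8, 22, 8]


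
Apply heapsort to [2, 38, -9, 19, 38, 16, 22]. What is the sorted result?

Build heap: [38, 38, 22, 19, 2, 16, -9]
Extract 38: [38, 19, 22, -9, 2, 16, 38]
Extract 38: [22, 19, 16, -9, 2, 38, 38]
Extract 22: [19, 2, 16, -9, 22, 38, 38]
Extract 19: [16, 2, -9, 19, 22, 38, 38]
Extract 16: [2, -9, 16, 19, 22, 38, 38]
Extract 2: [-9, 2, 16, 19, 22, 38, 38]


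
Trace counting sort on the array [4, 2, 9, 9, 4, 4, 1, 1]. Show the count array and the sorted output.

Count array: [0, 2, 1, 0, 3, 0, 0, 0, 0, 2]
(count[i] = number of elements equal to i)
Cumulative count: [0, 2, 3, 3, 6, 6, 6, 6, 6, 8]
Sorted: [1, 1, 2, 4, 4, 4, 9, 9]


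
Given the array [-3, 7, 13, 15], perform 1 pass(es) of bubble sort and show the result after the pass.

After pass 1: [-3, 7, 13, 15] (0 swaps)
Total swaps: 0


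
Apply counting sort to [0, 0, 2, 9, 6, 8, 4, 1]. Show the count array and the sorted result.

Count array: [2, 1, 1, 0, 1, 0, 1, 0, 1, 1]
(count[i] = number of elements equal to i)
Cumulative count: [2, 3, 4, 4, 5, 5, 6, 6, 7, 8]
Sorted: [0, 0, 1, 2, 4, 6, 8, 9]


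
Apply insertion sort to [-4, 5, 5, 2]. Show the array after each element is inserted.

First element -4 is already 'sorted'
Insert 5: shifted 0 elements -> [-4, 5, 5, 2]
Insert 5: shifted 0 elements -> [-4, 5, 5, 2]
Insert 2: shifted 2 elements -> [-4, 2, 5, 5]


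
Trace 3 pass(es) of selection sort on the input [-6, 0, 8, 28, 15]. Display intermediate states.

Pass 1: Select minimum -6 at index 0, swap -> [-6, 0, 8, 28, 15]
Pass 2: Select minimum 0 at index 1, swap -> [-6, 0, 8, 28, 15]
Pass 3: Select minimum 8 at index 2, swap -> [-6, 0, 8, 28, 15]


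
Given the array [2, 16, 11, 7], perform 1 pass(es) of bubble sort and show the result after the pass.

After pass 1: [2, 11, 7, 16] (2 swaps)
Total swaps: 2


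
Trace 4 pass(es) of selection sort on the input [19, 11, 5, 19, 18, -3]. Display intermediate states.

Pass 1: Select minimum -3 at index 5, swap -> [-3, 11, 5, 19, 18, 19]
Pass 2: Select minimum 5 at index 2, swap -> [-3, 5, 11, 19, 18, 19]
Pass 3: Select minimum 11 at index 2, swap -> [-3, 5, 11, 19, 18, 19]
Pass 4: Select minimum 18 at index 4, swap -> [-3, 5, 11, 18, 19, 19]


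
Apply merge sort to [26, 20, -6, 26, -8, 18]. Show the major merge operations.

Divide and conquer:
  Merge [20] + [-6] -> [-6, 20]
  Merge [26] + [-6, 20] -> [-6, 20, 26]
  Merge [-8] + [18] -> [-8, 18]
  Merge [26] + [-8, 18] -> [-8, 18, 26]
  Merge [-6, 20, 26] + [-8, 18, 26] -> [-8, -6, 18, 20, 26, 26]


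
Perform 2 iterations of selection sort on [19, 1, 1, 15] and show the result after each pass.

Pass 1: Select minimum 1 at index 1, swap -> [1, 19, 1, 15]
Pass 2: Select minimum 1 at index 2, swap -> [1, 1, 19, 15]


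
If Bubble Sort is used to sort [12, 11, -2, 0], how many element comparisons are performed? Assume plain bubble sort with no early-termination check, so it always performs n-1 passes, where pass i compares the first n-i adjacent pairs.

Pass 1: compare adjacent pairs (0,1)..(2,3) = 3 comparison(s), 3 swap(s) -> [11, -2, 0, 12]
Pass 2: compare adjacent pairs (0,1)..(1,2) = 2 comparison(s), 2 swap(s) -> [-2, 0, 11, 12]
Pass 3: compare adjacent pairs (0,1)..(0,1) = 1 comparison(s), 0 swap(s) -> [-2, 0, 11, 12]
Total comparisons: 3 + 2 + 1 = 6


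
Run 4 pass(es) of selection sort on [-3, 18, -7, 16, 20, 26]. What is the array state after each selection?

Pass 1: Select minimum -7 at index 2, swap -> [-7, 18, -3, 16, 20, 26]
Pass 2: Select minimum -3 at index 2, swap -> [-7, -3, 18, 16, 20, 26]
Pass 3: Select minimum 16 at index 3, swap -> [-7, -3, 16, 18, 20, 26]
Pass 4: Select minimum 18 at index 3, swap -> [-7, -3, 16, 18, 20, 26]


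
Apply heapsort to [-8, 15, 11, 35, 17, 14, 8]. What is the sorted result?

Build heap: [35, 17, 14, 15, -8, 11, 8]
Extract 35: [17, 15, 14, 8, -8, 11, 35]
Extract 17: [15, 11, 14, 8, -8, 17, 35]
Extract 15: [14, 11, -8, 8, 15, 17, 35]
Extract 14: [11, 8, -8, 14, 15, 17, 35]
Extract 11: [8, -8, 11, 14, 15, 17, 35]
Extract 8: [-8, 8, 11, 14, 15, 17, 35]


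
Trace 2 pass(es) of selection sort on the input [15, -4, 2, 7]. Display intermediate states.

Pass 1: Select minimum -4 at index 1, swap -> [-4, 15, 2, 7]
Pass 2: Select minimum 2 at index 2, swap -> [-4, 2, 15, 7]


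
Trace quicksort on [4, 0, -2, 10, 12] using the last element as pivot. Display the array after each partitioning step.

Partition 1: pivot=12 at index 4 -> [4, 0, -2, 10, 12]
Partition 2: pivot=10 at index 3 -> [4, 0, -2, 10, 12]
Partition 3: pivot=-2 at index 0 -> [-2, 0, 4, 10, 12]
Partition 4: pivot=4 at index 2 -> [-2, 0, 4, 10, 12]


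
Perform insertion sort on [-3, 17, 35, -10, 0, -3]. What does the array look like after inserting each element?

First element -3 is already 'sorted'
Insert 17: shifted 0 elements -> [-3, 17, 35, -10, 0, -3]
Insert 35: shifted 0 elements -> [-3, 17, 35, -10, 0, -3]
Insert -10: shifted 3 elements -> [-10, -3, 17, 35, 0, -3]
Insert 0: shifted 2 elements -> [-10, -3, 0, 17, 35, -3]
Insert -3: shifted 3 elements -> [-10, -3, -3, 0, 17, 35]


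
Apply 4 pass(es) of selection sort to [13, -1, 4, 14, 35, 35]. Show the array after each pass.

Pass 1: Select minimum -1 at index 1, swap -> [-1, 13, 4, 14, 35, 35]
Pass 2: Select minimum 4 at index 2, swap -> [-1, 4, 13, 14, 35, 35]
Pass 3: Select minimum 13 at index 2, swap -> [-1, 4, 13, 14, 35, 35]
Pass 4: Select minimum 14 at index 3, swap -> [-1, 4, 13, 14, 35, 35]


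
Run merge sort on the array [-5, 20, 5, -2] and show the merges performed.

Divide and conquer:
  Merge [-5] + [20] -> [-5, 20]
  Merge [5] + [-2] -> [-2, 5]
  Merge [-5, 20] + [-2, 5] -> [-5, -2, 5, 20]


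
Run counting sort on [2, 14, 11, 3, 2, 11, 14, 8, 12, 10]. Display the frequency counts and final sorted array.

Count array: [0, 0, 2, 1, 0, 0, 0, 0, 1, 0, 1, 2, 1, 0, 2]
(count[i] = number of elements equal to i)
Cumulative count: [0, 0, 2, 3, 3, 3, 3, 3, 4, 4, 5, 7, 8, 8, 10]
Sorted: [2, 2, 3, 8, 10, 11, 11, 12, 14, 14]


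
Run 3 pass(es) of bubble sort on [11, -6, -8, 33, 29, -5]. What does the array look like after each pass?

After pass 1: [-6, -8, 11, 29, -5, 33] (4 swaps)
After pass 2: [-8, -6, 11, -5, 29, 33] (2 swaps)
After pass 3: [-8, -6, -5, 11, 29, 33] (1 swaps)
Total swaps: 7


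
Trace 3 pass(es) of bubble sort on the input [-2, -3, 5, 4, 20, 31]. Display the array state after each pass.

After pass 1: [-3, -2, 4, 5, 20, 31] (2 swaps)
After pass 2: [-3, -2, 4, 5, 20, 31] (0 swaps)
After pass 3: [-3, -2, 4, 5, 20, 31] (0 swaps)
Total swaps: 2


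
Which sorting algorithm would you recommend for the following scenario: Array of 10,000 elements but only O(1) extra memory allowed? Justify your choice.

Best choice: Heapsort
Reason: Heapsort rearranges the array in place using O(1) auxiliary space and still guarantees O(n log n) time; quicksort partitions in place but needs Theta(log n) stack space for recursion (O(n) in the worst case), and mergesort requires O(n) auxiliary space


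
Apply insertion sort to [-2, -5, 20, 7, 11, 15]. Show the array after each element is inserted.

First element -2 is already 'sorted'
Insert -5: shifted 1 elements -> [-5, -2, 20, 7, 11, 15]
Insert 20: shifted 0 elements -> [-5, -2, 20, 7, 11, 15]
Insert 7: shifted 1 elements -> [-5, -2, 7, 20, 11, 15]
Insert 11: shifted 1 elements -> [-5, -2, 7, 11, 20, 15]
Insert 15: shifted 1 elements -> [-5, -2, 7, 11, 15, 20]


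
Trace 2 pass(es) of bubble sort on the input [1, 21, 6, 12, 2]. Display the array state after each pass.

After pass 1: [1, 6, 12, 2, 21] (3 swaps)
After pass 2: [1, 6, 2, 12, 21] (1 swaps)
Total swaps: 4


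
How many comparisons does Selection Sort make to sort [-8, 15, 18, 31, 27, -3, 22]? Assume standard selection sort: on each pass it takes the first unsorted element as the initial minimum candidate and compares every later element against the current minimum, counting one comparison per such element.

Pass 1: scan indices 1..6 for the minimum = 6 comparison(s); min is -8, place at index 0 -> [-8, 15, 18, 31, 27, -3, 22]
Pass 2: scan indices 2..6 for the minimum = 5 comparison(s); min is -3, place at index 1 -> [-8, -3, 18, 31, 27, 15, 22]
Pass 3: scan indices 3..6 for the minimum = 4 comparison(s); min is 15, place at index 2 -> [-8, -3, 15, 31, 27, 18, 22]
Pass 4: scan indices 4..6 for the minimum = 3 comparison(s); min is 18, place at index 3 -> [-8, -3, 15, 18, 27, 31, 22]
Pass 5: scan indices 5..6 for the minimum = 2 comparison(s); min is 22, place at index 4 -> [-8, -3, 15, 18, 22, 31, 27]
Pass 6: scan indices 6..6 for the minimum = 1 comparison(s); min is 27, place at index 5 -> [-8, -3, 15, 18, 22, 27, 31]
Selection sort always scans the whole unsorted suffix, so the count is (n-1) + (n-2) + ... + 1 = n(n-1)/2 = 7*6/2 = 21 regardless of the input order.
Total comparisons: 6 + 5 + 4 + 3 + 2 + 1 = 21


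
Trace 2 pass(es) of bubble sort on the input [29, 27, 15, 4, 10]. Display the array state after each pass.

After pass 1: [27, 15, 4, 10, 29] (4 swaps)
After pass 2: [15, 4, 10, 27, 29] (3 swaps)
Total swaps: 7


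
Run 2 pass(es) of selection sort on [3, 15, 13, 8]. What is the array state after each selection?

Pass 1: Select minimum 3 at index 0, swap -> [3, 15, 13, 8]
Pass 2: Select minimum 8 at index 3, swap -> [3, 8, 13, 15]


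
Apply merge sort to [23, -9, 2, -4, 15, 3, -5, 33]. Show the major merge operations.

Divide and conquer:
  Merge [23] + [-9] -> [-9, 23]
  Merge [2] + [-4] -> [-4, 2]
  Merge [-9, 23] + [-4, 2] -> [-9, -4, 2, 23]
  Merge [15] + [3] -> [3, 15]
  Merge [-5] + [33] -> [-5, 33]
  Merge [3, 15] + [-5, 33] -> [-5, 3, 15, 33]
  Merge [-9, -4, 2, 23] + [-5, 3, 15, 33] -> [-9, -5, -4, 2, 3, 15, 23, 33]


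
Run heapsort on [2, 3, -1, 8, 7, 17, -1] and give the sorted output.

Build heap: [17, 8, 2, 3, 7, -1, -1]
Extract 17: [8, 7, 2, 3, -1, -1, 17]
Extract 8: [7, 3, 2, -1, -1, 8, 17]
Extract 7: [3, -1, 2, -1, 7, 8, 17]
Extract 3: [2, -1, -1, 3, 7, 8, 17]
Extract 2: [-1, -1, 2, 3, 7, 8, 17]
Extract -1: [-1, -1, 2, 3, 7, 8, 17]


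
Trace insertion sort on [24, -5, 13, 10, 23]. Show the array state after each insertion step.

First element 24 is already 'sorted'
Insert -5: shifted 1 elements -> [-5, 24, 13, 10, 23]
Insert 13: shifted 1 elements -> [-5, 13, 24, 10, 23]
Insert 10: shifted 2 elements -> [-5, 10, 13, 24, 23]
Insert 23: shifted 1 elements -> [-5, 10, 13, 23, 24]


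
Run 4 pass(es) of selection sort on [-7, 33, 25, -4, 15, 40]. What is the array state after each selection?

Pass 1: Select minimum -7 at index 0, swap -> [-7, 33, 25, -4, 15, 40]
Pass 2: Select minimum -4 at index 3, swap -> [-7, -4, 25, 33, 15, 40]
Pass 3: Select minimum 15 at index 4, swap -> [-7, -4, 15, 33, 25, 40]
Pass 4: Select minimum 25 at index 4, swap -> [-7, -4, 15, 25, 33, 40]


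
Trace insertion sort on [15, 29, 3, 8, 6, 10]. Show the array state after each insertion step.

First element 15 is already 'sorted'
Insert 29: shifted 0 elements -> [15, 29, 3, 8, 6, 10]
Insert 3: shifted 2 elements -> [3, 15, 29, 8, 6, 10]
Insert 8: shifted 2 elements -> [3, 8, 15, 29, 6, 10]
Insert 6: shifted 3 elements -> [3, 6, 8, 15, 29, 10]
Insert 10: shifted 2 elements -> [3, 6, 8, 10, 15, 29]


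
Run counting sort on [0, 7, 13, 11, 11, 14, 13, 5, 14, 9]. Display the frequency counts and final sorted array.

Count array: [1, 0, 0, 0, 0, 1, 0, 1, 0, 1, 0, 2, 0, 2, 2]
(count[i] = number of elements equal to i)
Cumulative count: [1, 1, 1, 1, 1, 2, 2, 3, 3, 4, 4, 6, 6, 8, 10]
Sorted: [0, 5, 7, 9, 11, 11, 13, 13, 14, 14]


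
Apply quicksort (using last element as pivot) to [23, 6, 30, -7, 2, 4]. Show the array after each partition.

Partition 1: pivot=4 at index 2 -> [-7, 2, 4, 23, 6, 30]
Partition 2: pivot=2 at index 1 -> [-7, 2, 4, 23, 6, 30]
Partition 3: pivot=30 at index 5 -> [-7, 2, 4, 23, 6, 30]
Partition 4: pivot=6 at index 3 -> [-7, 2, 4, 6, 23, 30]


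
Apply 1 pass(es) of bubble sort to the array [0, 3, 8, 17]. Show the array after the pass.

After pass 1: [0, 3, 8, 17] (0 swaps)
Total swaps: 0


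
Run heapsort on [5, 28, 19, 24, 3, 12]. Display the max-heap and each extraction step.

Build heap: [28, 24, 19, 5, 3, 12]
Extract 28: [24, 12, 19, 5, 3, 28]
Extract 24: [19, 12, 3, 5, 24, 28]
Extract 19: [12, 5, 3, 19, 24, 28]
Extract 12: [5, 3, 12, 19, 24, 28]
Extract 5: [3, 5, 12, 19, 24, 28]


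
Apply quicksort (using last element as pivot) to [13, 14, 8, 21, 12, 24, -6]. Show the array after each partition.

Partition 1: pivot=-6 at index 0 -> [-6, 14, 8, 21, 12, 24, 13]
Partition 2: pivot=13 at index 3 -> [-6, 8, 12, 13, 14, 24, 21]
Partition 3: pivot=12 at index 2 -> [-6, 8, 12, 13, 14, 24, 21]
Partition 4: pivot=21 at index 5 -> [-6, 8, 12, 13, 14, 21, 24]


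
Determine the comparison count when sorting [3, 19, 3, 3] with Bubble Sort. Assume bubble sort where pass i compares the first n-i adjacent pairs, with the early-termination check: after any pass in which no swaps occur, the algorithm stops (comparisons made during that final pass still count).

Pass 1: compare adjacent pairs (0,1)..(2,3) = 3 comparison(s), 2 swap(s) -> [3, 3, 3, 19]
Pass 2: compare adjacent pairs (0,1)..(1,2) = 2 comparison(s), 0 swap(s) -> [3, 3, 3, 19]
No swaps in this pass, so bubble sort stops here.
Total comparisons: 3 + 2 = 5


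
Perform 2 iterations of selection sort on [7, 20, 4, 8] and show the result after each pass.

Pass 1: Select minimum 4 at index 2, swap -> [4, 20, 7, 8]
Pass 2: Select minimum 7 at index 2, swap -> [4, 7, 20, 8]


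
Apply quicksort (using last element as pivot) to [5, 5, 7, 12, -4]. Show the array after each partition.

Partition 1: pivot=-4 at index 0 -> [-4, 5, 7, 12, 5]
Partition 2: pivot=5 at index 2 -> [-4, 5, 5, 12, 7]
Partition 3: pivot=7 at index 3 -> [-4, 5, 5, 7, 12]


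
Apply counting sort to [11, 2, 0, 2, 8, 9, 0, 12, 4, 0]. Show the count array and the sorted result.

Count array: [3, 0, 2, 0, 1, 0, 0, 0, 1, 1, 0, 1, 1]
(count[i] = number of elements equal to i)
Cumulative count: [3, 3, 5, 5, 6, 6, 6, 6, 7, 8, 8, 9, 10]
Sorted: [0, 0, 0, 2, 2, 4, 8, 9, 11, 12]


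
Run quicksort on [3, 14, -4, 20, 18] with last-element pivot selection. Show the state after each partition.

Partition 1: pivot=18 at index 3 -> [3, 14, -4, 18, 20]
Partition 2: pivot=-4 at index 0 -> [-4, 14, 3, 18, 20]
Partition 3: pivot=3 at index 1 -> [-4, 3, 14, 18, 20]


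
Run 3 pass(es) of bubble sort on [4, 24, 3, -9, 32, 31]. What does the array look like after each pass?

After pass 1: [4, 3, -9, 24, 31, 32] (3 swaps)
After pass 2: [3, -9, 4, 24, 31, 32] (2 swaps)
After pass 3: [-9, 3, 4, 24, 31, 32] (1 swaps)
Total swaps: 6


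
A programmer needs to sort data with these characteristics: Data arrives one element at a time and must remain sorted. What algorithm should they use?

Best choice: Insertion sort
Reason: Insertion sort naturally handles online/streaming input by inserting each new element into sorted position


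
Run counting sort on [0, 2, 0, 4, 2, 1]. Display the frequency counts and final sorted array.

Count array: [2, 1, 2, 0, 1]
(count[i] = number of elements equal to i)
Cumulative count: [2, 3, 5, 5, 6]
Sorted: [0, 0, 1, 2, 2, 4]


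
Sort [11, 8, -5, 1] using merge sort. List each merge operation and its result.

Divide and conquer:
  Merge [11] + [8] -> [8, 11]
  Merge [-5] + [1] -> [-5, 1]
  Merge [8, 11] + [-5, 1] -> [-5, 1, 8, 11]


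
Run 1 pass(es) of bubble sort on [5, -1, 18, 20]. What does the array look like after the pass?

After pass 1: [-1, 5, 18, 20] (1 swaps)
Total swaps: 1


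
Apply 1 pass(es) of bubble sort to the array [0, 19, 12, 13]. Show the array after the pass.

After pass 1: [0, 12, 13, 19] (2 swaps)
Total swaps: 2


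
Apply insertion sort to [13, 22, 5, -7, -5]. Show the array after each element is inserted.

First element 13 is already 'sorted'
Insert 22: shifted 0 elements -> [13, 22, 5, -7, -5]
Insert 5: shifted 2 elements -> [5, 13, 22, -7, -5]
Insert -7: shifted 3 elements -> [-7, 5, 13, 22, -5]
Insert -5: shifted 3 elements -> [-7, -5, 5, 13, 22]


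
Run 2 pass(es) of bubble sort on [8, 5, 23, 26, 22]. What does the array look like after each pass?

After pass 1: [5, 8, 23, 22, 26] (2 swaps)
After pass 2: [5, 8, 22, 23, 26] (1 swaps)
Total swaps: 3


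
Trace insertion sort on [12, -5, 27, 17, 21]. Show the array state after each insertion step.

First element 12 is already 'sorted'
Insert -5: shifted 1 elements -> [-5, 12, 27, 17, 21]
Insert 27: shifted 0 elements -> [-5, 12, 27, 17, 21]
Insert 17: shifted 1 elements -> [-5, 12, 17, 27, 21]
Insert 21: shifted 1 elements -> [-5, 12, 17, 21, 27]


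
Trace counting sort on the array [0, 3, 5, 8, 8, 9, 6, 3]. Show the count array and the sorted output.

Count array: [1, 0, 0, 2, 0, 1, 1, 0, 2, 1]
(count[i] = number of elements equal to i)
Cumulative count: [1, 1, 1, 3, 3, 4, 5, 5, 7, 8]
Sorted: [0, 3, 3, 5, 6, 8, 8, 9]


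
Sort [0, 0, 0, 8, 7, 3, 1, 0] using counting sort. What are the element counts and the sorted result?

Count array: [4, 1, 0, 1, 0, 0, 0, 1, 1]
(count[i] = number of elements equal to i)
Cumulative count: [4, 5, 5, 6, 6, 6, 6, 7, 8]
Sorted: [0, 0, 0, 0, 1, 3, 7, 8]


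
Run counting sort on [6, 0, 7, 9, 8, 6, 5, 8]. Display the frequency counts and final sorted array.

Count array: [1, 0, 0, 0, 0, 1, 2, 1, 2, 1]
(count[i] = number of elements equal to i)
Cumulative count: [1, 1, 1, 1, 1, 2, 4, 5, 7, 8]
Sorted: [0, 5, 6, 6, 7, 8, 8, 9]


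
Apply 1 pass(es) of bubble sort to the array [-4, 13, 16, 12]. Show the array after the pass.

After pass 1: [-4, 13, 12, 16] (1 swaps)
Total swaps: 1


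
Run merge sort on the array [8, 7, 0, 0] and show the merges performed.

Divide and conquer:
  Merge [8] + [7] -> [7, 8]
  Merge [0] + [0] -> [0, 0]
  Merge [7, 8] + [0, 0] -> [0, 0, 7, 8]


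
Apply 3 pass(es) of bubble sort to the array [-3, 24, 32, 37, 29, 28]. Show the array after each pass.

After pass 1: [-3, 24, 32, 29, 28, 37] (2 swaps)
After pass 2: [-3, 24, 29, 28, 32, 37] (2 swaps)
After pass 3: [-3, 24, 28, 29, 32, 37] (1 swaps)
Total swaps: 5


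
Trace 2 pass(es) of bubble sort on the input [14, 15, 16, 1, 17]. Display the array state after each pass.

After pass 1: [14, 15, 1, 16, 17] (1 swaps)
After pass 2: [14, 1, 15, 16, 17] (1 swaps)
Total swaps: 2


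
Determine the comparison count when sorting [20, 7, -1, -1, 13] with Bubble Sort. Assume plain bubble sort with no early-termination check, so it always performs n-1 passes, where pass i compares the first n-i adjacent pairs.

Pass 1: compare adjacent pairs (0,1)..(3,4) = 4 comparison(s), 4 swap(s) -> [7, -1, -1, 13, 20]
Pass 2: compare adjacent pairs (0,1)..(2,3) = 3 comparison(s), 2 swap(s) -> [-1, -1, 7, 13, 20]
Pass 3: compare adjacent pairs (0,1)..(1,2) = 2 comparison(s), 0 swap(s) -> [-1, -1, 7, 13, 20]
Pass 4: compare adjacent pairs (0,1)..(0,1) = 1 comparison(s), 0 swap(s) -> [-1, -1, 7, 13, 20]
Total comparisons: 4 + 3 + 2 + 1 = 10
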